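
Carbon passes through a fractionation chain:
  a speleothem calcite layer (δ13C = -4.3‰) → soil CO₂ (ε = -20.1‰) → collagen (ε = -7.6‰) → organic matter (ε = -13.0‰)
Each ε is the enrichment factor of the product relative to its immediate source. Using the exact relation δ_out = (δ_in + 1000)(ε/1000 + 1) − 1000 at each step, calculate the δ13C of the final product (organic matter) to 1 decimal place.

step 1: δ = (-4.30 + 1000)·(-20.1/1000 + 1) − 1000 = -24.31‰
step 2: δ = (-24.31 + 1000)·(-7.6/1000 + 1) − 1000 = -31.73‰
step 3: δ = (-31.73 + 1000)·(-13.0/1000 + 1) − 1000 = -44.32‰

-44.3‰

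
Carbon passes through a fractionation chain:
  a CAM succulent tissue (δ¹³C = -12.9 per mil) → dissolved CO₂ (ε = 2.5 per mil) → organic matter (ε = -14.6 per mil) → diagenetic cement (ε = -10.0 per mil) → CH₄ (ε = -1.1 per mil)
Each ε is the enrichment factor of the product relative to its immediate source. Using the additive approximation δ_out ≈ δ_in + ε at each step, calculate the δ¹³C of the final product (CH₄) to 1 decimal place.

-36.1 per mil

step 1: δ ≈ -12.9 + (2.5) = -10.4 per mil
step 2: δ ≈ -10.4 + (-14.6) = -25.0 per mil
step 3: δ ≈ -25.0 + (-10.0) = -35.0 per mil
step 4: δ ≈ -35.0 + (-1.1) = -36.1 per mil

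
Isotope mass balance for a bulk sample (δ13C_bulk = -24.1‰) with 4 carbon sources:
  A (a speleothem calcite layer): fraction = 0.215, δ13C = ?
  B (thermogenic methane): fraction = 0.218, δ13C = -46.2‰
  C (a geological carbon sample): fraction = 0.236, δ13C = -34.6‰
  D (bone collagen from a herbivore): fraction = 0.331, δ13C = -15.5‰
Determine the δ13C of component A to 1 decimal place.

-3.4‰

Isotope mass balance: δ_bulk = Σ fᵢ·δᵢ.
-24.1 = 0.215×δ_A + 0.218×(-46.2) + 0.236×(-34.6) + 0.331×(-15.5)
0.215·δ_A = -24.1 − (-23.368) = -0.732
δ_A = -0.732 / 0.215 = -3.41‰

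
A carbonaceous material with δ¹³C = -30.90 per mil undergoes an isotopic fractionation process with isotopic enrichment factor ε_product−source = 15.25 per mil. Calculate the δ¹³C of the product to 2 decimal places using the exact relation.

Exactly, δ_product = (δ_source + 1000)·(ε/1000 + 1) − 1000.
δ_product = (-30.90 + 1000) × (15.25/1000 + 1) − 1000
δ_product = -16.121 per mil

-16.12 per mil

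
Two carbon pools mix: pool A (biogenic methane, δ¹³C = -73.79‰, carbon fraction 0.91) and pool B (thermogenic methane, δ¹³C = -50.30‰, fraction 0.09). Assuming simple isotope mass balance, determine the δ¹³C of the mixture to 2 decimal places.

-71.68‰

δ_mix = f_A·δ_A + f_B·δ_B
δ_mix = 0.91 × (-73.79) + 0.09 × (-50.30)
δ_mix = -67.149 + -4.527 = -71.676‰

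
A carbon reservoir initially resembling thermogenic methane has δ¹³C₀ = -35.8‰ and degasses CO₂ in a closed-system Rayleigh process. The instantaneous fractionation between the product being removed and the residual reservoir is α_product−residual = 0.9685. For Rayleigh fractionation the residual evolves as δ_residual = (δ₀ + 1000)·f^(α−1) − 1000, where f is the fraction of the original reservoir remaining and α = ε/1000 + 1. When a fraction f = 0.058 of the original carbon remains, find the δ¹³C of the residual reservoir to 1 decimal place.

54.7‰

Rayleigh residual: δ_res = (δ₀ + 1000)·f^(α−1) − 1000
α − 1 = -0.03150
f^(α−1) = 0.058^(-0.03150) = 1.093836
δ_res = (-35.8 + 1000) × 1.093836 − 1000 = 1054.676 − 1000 = 54.68‰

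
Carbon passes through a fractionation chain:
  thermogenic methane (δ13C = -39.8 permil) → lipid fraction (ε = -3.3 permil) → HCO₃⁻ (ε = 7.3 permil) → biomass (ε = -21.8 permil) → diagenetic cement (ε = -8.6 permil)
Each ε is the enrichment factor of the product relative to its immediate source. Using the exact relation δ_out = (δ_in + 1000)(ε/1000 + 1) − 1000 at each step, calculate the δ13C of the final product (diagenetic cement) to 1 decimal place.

step 1: δ = (-39.80 + 1000)·(-3.3/1000 + 1) − 1000 = -42.97 permil
step 2: δ = (-42.97 + 1000)·(7.3/1000 + 1) − 1000 = -35.98 permil
step 3: δ = (-35.98 + 1000)·(-21.8/1000 + 1) − 1000 = -57.00 permil
step 4: δ = (-57.00 + 1000)·(-8.6/1000 + 1) − 1000 = -65.11 permil

-65.1 permil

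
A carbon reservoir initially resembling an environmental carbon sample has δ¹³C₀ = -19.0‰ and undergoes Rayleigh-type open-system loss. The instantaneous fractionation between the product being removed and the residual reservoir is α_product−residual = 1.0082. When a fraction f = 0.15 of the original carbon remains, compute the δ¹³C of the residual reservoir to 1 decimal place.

-34.1‰

Rayleigh residual: δ_res = (δ₀ + 1000)·f^(α−1) − 1000
α − 1 = 0.00820
f^(α−1) = 0.15^(0.00820) = 0.984564
δ_res = (-19.0 + 1000) × 0.984564 − 1000 = 965.857 − 1000 = -34.14‰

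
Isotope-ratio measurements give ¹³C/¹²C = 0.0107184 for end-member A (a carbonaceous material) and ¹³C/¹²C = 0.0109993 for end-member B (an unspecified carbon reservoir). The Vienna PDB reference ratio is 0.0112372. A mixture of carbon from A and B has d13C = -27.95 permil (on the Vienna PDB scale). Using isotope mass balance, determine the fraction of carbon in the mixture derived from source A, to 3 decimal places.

δ_A = (0.0107184/0.0112372 − 1)×1000 = (0.953832 − 1)×1000 = -46.168 permil
δ_B = (0.0109993/0.0112372 − 1)×1000 = (0.978829 − 1)×1000 = -21.171 permil
f_A = (δ_mix − δ_B)/(δ_A − δ_B) = (-27.95 − (-21.171))/(-46.168 − (-21.171))
f_A = -6.779 / -24.997 = 0.2712

0.271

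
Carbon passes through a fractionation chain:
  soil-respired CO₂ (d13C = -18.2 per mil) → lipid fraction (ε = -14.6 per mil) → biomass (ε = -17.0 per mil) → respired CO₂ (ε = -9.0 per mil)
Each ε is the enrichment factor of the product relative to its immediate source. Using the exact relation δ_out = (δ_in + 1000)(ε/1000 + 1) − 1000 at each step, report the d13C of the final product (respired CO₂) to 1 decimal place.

step 1: δ = (-18.20 + 1000)·(-14.6/1000 + 1) − 1000 = -32.53 per mil
step 2: δ = (-32.53 + 1000)·(-17.0/1000 + 1) − 1000 = -48.98 per mil
step 3: δ = (-48.98 + 1000)·(-9.0/1000 + 1) − 1000 = -57.54 per mil

-57.5 per mil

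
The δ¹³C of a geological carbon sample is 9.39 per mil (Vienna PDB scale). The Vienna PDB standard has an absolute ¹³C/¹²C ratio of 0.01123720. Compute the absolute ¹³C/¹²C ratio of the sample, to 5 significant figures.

0.011343

R_sample = R_standard × (δ¹³C/1000 + 1)
R_sample = 0.01123720 × (9.39/1000 + 1) = 0.01123720 × 1.009390
R_sample = 0.0113427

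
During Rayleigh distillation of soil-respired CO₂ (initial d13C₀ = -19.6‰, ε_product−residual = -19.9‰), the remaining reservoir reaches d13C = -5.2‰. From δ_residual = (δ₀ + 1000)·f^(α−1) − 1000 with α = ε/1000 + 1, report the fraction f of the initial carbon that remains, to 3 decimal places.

α − 1 = ε/1000 = -0.0199
(δ_res + 1000)/(δ₀ + 1000) = (-5.2 + 1000)/(-19.6 + 1000) = 994.8/980.4 = 1.014688
f = 1.014688^(1/-0.0199) = exp(ln(1.014688)/-0.0199) = exp(0.01458/-0.0199)
f = exp(-0.7327) = 0.4806

0.481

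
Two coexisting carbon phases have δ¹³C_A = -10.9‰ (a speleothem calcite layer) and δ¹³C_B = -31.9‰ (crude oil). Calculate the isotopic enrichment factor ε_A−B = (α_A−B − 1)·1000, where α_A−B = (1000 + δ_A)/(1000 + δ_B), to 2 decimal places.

21.69‰

α_A−B = (1000 + -10.9) / (1000 + -31.9) = 989.1 / 968.1 = 1.021692
ε_A−B = (1.021692 − 1) × 1000 = 21.692‰
(The approximation ε ≈ δ_A − δ_B would give 21.0‰.)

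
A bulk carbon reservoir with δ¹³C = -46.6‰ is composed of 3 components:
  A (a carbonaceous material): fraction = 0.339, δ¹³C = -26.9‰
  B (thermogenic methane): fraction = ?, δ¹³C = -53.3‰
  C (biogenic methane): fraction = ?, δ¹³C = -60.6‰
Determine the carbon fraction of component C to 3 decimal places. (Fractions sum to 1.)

Let f_C and f_B be the unknown fractions; fractions sum to 1 so f_C + f_B = 0.661.
Mass balance: Σ fᵢ·δᵢ = δ_bulk ⇒ f_C·(-60.6) + f_B·(-53.3) = -46.6 − (-9.119) = -37.481
Substitute f_B = 0.661 − f_C:
f_C·(-60.6 − -53.3) = -37.481 − 0.661×(-53.3) = -2.250
f_C = -2.250 / -7.3 = 0.3082

0.308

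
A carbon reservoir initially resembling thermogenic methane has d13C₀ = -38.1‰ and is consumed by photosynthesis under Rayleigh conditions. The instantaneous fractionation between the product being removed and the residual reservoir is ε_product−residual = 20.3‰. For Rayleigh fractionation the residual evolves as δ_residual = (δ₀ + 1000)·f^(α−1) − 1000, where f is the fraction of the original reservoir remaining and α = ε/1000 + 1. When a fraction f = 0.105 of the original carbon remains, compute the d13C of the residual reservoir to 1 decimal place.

-81.1‰

Rayleigh residual: δ_res = (δ₀ + 1000)·f^(α−1) − 1000
α = ε/1000 + 1 = 1.02030, so α − 1 = 0.02030
f^(α−1) = 0.105^(0.02030) = 0.955279
δ_res = (-38.1 + 1000) × 0.955279 − 1000 = 918.883 − 1000 = -81.12‰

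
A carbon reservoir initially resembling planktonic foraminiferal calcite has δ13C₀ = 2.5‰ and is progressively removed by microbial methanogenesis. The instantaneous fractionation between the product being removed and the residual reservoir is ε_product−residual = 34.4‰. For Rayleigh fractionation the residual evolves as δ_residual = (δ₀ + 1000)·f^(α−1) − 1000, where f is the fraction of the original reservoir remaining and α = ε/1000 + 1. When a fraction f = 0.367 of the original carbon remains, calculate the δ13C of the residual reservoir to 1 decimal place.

-31.5‰

Rayleigh residual: δ_res = (δ₀ + 1000)·f^(α−1) − 1000
α = ε/1000 + 1 = 1.03440, so α − 1 = 0.03440
f^(α−1) = 0.367^(0.03440) = 0.966105
δ_res = (2.5 + 1000) × 0.966105 − 1000 = 968.521 − 1000 = -31.48‰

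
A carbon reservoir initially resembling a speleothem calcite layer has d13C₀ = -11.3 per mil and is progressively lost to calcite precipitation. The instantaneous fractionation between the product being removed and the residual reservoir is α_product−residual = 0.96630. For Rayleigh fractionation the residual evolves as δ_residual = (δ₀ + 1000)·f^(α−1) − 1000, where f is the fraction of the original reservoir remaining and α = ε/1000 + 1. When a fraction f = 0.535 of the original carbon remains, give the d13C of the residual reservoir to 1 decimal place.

9.8 per mil

Rayleigh residual: δ_res = (δ₀ + 1000)·f^(α−1) − 1000
α − 1 = -0.03370
f^(α−1) = 0.535^(-0.03370) = 1.021303
δ_res = (-11.3 + 1000) × 1.021303 − 1000 = 1009.762 − 1000 = 9.76 per mil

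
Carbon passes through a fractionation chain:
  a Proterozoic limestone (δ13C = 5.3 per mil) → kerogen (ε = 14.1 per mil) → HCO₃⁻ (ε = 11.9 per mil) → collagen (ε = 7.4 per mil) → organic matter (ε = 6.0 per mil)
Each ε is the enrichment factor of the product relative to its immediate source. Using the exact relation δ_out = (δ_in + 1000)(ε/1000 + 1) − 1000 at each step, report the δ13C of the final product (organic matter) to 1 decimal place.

step 1: δ = (5.30 + 1000)·(14.1/1000 + 1) − 1000 = 19.47 per mil
step 2: δ = (19.47 + 1000)·(11.9/1000 + 1) − 1000 = 31.61 per mil
step 3: δ = (31.61 + 1000)·(7.4/1000 + 1) − 1000 = 39.24 per mil
step 4: δ = (39.24 + 1000)·(6.0/1000 + 1) − 1000 = 45.48 per mil

45.5 per mil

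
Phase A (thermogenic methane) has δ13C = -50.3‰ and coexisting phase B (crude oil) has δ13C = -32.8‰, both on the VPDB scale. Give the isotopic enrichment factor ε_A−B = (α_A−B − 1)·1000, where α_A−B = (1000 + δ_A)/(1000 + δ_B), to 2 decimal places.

α_A−B = (1000 + -50.3) / (1000 + -32.8) = 949.7 / 967.2 = 0.981907
ε_A−B = (0.981907 − 1) × 1000 = -18.093‰
(The approximation ε ≈ δ_A − δ_B would give -17.5‰.)

-18.09‰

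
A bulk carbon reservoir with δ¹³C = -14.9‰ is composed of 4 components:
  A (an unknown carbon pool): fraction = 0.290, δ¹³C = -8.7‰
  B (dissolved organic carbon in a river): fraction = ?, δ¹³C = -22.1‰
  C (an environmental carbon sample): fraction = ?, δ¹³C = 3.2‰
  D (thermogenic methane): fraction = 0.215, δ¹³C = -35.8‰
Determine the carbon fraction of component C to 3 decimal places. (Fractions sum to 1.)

Let f_C and f_B be the unknown fractions; fractions sum to 1 so f_C + f_B = 0.495.
Mass balance: Σ fᵢ·δᵢ = δ_bulk ⇒ f_C·(3.2) + f_B·(-22.1) = -14.9 − (-10.220) = -4.680
Substitute f_B = 0.495 − f_C:
f_C·(3.2 − -22.1) = -4.680 − 0.495×(-22.1) = 6.259
f_C = 6.259 / 25.3 = 0.2474

0.247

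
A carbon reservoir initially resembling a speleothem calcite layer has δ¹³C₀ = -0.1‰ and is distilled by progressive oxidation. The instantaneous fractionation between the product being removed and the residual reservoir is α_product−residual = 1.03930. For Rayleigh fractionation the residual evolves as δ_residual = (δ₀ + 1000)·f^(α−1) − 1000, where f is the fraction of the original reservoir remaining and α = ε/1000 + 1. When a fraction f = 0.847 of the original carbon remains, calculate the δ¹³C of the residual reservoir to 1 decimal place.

-6.6‰

Rayleigh residual: δ_res = (δ₀ + 1000)·f^(α−1) − 1000
α − 1 = 0.03930
f^(α−1) = 0.847^(0.03930) = 0.993495
δ_res = (-0.1 + 1000) × 0.993495 − 1000 = 993.396 − 1000 = -6.60‰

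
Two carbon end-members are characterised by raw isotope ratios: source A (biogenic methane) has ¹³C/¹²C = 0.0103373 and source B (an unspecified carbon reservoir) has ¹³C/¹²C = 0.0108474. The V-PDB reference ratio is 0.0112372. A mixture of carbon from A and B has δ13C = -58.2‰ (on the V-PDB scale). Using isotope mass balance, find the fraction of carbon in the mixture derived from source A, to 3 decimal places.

0.518

δ_A = (0.0103373/0.0112372 − 1)×1000 = (0.919918 − 1)×1000 = -80.082‰
δ_B = (0.0108474/0.0112372 − 1)×1000 = (0.965312 − 1)×1000 = -34.688‰
f_A = (δ_mix − δ_B)/(δ_A − δ_B) = (-58.2 − (-34.688))/(-80.082 − (-34.688))
f_A = -23.512 / -45.394 = 0.5179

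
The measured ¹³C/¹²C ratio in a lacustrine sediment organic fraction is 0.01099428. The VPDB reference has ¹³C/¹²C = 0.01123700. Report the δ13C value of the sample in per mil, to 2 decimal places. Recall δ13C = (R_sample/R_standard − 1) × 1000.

δ13C = (R_sample / R_standard − 1) × 1000
R_sample / R_standard = 0.01099428 / 0.01123700 = 0.978400
δ13C = (0.978400 − 1) × 1000 = -21.600 per mil

-21.60 per mil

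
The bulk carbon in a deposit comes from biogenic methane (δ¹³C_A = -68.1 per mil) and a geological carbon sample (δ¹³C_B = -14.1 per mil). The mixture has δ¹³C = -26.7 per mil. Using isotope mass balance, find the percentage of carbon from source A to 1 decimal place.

23.3%

δ_mix = f_A·δ_A + (1 − f_A)·δ_B  ⇒  f_A = (δ_mix − δ_B)/(δ_A − δ_B)
f_A = (-26.7 − (-14.1)) / (-68.1 − (-14.1))
f_A = -12.6 / -54.0 = 0.2333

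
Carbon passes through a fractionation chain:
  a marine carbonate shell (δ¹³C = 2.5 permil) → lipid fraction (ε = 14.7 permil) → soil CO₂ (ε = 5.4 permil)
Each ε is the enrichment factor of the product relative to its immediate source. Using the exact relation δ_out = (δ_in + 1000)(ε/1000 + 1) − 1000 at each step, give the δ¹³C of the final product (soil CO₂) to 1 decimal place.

step 1: δ = (2.50 + 1000)·(14.7/1000 + 1) − 1000 = 17.24 permil
step 2: δ = (17.24 + 1000)·(5.4/1000 + 1) − 1000 = 22.73 permil

22.7 permil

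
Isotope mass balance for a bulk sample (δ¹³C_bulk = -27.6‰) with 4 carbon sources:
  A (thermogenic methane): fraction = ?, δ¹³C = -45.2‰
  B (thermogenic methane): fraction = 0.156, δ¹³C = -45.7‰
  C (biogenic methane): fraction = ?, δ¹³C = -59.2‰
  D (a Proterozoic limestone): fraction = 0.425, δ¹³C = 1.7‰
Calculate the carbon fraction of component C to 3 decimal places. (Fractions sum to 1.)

0.161

Let f_C and f_A be the unknown fractions; fractions sum to 1 so f_C + f_A = 0.419.
Mass balance: Σ fᵢ·δᵢ = δ_bulk ⇒ f_C·(-59.2) + f_A·(-45.2) = -27.6 − (-6.407) = -21.193
Substitute f_A = 0.419 − f_C:
f_C·(-59.2 − -45.2) = -21.193 − 0.419×(-45.2) = -2.255
f_C = -2.255 / -14.0 = 0.1610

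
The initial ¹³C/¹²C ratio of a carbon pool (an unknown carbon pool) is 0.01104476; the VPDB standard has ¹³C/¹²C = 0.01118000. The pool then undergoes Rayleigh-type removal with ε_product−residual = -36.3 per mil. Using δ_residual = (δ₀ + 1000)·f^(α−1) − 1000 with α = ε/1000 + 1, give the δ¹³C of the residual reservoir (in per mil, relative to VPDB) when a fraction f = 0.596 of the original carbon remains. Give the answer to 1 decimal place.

δ₀ = (0.01104476/0.01118000 − 1)×1000 = (0.987903 − 1)×1000 = -12.097 per mil
α − 1 = ε/1000 = -0.0363
f^(α−1) = 0.596^(-0.0363) = 1.018963
δ_res = (-12.097 + 1000) × 1.018963 − 1000 = 1006.637 − 1000 = 6.64 per mil

6.6 per mil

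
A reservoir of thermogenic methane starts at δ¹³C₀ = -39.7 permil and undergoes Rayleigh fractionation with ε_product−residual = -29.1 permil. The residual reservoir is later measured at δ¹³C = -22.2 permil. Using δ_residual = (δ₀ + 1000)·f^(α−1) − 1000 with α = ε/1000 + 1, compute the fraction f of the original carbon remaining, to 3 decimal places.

α − 1 = ε/1000 = -0.0291
(δ_res + 1000)/(δ₀ + 1000) = (-22.2 + 1000)/(-39.7 + 1000) = 977.8/960.3 = 1.018223
f = 1.018223^(1/-0.0291) = exp(ln(1.018223)/-0.0291) = exp(0.01806/-0.0291)
f = exp(-0.6206) = 0.5376

0.538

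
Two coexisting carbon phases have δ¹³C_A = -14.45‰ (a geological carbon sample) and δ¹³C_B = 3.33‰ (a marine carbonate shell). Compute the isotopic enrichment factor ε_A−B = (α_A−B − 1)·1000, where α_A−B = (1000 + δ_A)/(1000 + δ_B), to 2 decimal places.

α_A−B = (1000 + -14.45) / (1000 + 3.33) = 985.55 / 1003.33 = 0.982279
ε_A−B = (0.982279 − 1) × 1000 = -17.721‰
(The approximation ε ≈ δ_A − δ_B would give -17.78‰.)

-17.72‰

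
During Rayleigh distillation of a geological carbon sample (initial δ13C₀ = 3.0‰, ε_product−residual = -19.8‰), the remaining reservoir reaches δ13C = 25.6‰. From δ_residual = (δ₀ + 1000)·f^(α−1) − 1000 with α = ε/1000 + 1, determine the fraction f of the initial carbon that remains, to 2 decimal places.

α − 1 = ε/1000 = -0.0198
(δ_res + 1000)/(δ₀ + 1000) = (25.6 + 1000)/(3.0 + 1000) = 1025.6/1003.0 = 1.022532
f = 1.022532^(1/-0.0198) = exp(ln(1.022532)/-0.0198) = exp(0.02228/-0.0198)
f = exp(-1.1254) = 0.3245

0.32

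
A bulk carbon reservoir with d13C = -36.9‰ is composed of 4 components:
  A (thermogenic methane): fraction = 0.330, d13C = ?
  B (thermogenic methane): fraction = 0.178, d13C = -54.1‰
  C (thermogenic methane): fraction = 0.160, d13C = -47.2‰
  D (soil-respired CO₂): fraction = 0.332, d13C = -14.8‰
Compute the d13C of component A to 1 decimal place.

Isotope mass balance: δ_bulk = Σ fᵢ·δᵢ.
-36.9 = 0.330×δ_A + 0.178×(-54.1) + 0.160×(-47.2) + 0.332×(-14.8)
0.330·δ_A = -36.9 − (-22.095) = -14.805
δ_A = -14.805 / 0.330 = -44.86‰

-44.9‰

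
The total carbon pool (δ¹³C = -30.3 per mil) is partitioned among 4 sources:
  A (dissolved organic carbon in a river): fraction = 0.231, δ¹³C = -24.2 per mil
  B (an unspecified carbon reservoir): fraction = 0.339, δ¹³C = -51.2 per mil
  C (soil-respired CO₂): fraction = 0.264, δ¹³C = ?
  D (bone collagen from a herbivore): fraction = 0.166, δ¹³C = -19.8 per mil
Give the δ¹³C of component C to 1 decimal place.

Isotope mass balance: δ_bulk = Σ fᵢ·δᵢ.
-30.3 = 0.231×(-24.2) + 0.339×(-51.2) + 0.264×δ_C + 0.166×(-19.8)
0.264·δ_C = -30.3 − (-26.234) = -4.066
δ_C = -4.066 / 0.264 = -15.40 per mil

-15.4 per mil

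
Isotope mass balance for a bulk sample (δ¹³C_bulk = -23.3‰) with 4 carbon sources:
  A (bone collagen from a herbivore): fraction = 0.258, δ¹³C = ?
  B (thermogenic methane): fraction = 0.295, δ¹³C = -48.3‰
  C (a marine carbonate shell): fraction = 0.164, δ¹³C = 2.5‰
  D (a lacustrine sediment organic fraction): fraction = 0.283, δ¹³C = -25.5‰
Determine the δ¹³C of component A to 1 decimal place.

Isotope mass balance: δ_bulk = Σ fᵢ·δᵢ.
-23.3 = 0.258×δ_A + 0.295×(-48.3) + 0.164×(2.5) + 0.283×(-25.5)
0.258·δ_A = -23.3 − (-21.055) = -2.245
δ_A = -2.245 / 0.258 = -8.70‰

-8.7‰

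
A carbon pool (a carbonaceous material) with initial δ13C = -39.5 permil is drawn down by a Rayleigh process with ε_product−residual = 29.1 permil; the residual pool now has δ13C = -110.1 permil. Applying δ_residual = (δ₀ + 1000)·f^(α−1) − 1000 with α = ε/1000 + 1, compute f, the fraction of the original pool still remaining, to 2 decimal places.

0.07

α − 1 = ε/1000 = 0.0291
(δ_res + 1000)/(δ₀ + 1000) = (-110.1 + 1000)/(-39.5 + 1000) = 889.9/960.5 = 0.926497
f = 0.926497^(1/0.0291) = exp(ln(0.926497)/0.0291) = exp(-0.07634/0.0291)
f = exp(-2.6235) = 0.0725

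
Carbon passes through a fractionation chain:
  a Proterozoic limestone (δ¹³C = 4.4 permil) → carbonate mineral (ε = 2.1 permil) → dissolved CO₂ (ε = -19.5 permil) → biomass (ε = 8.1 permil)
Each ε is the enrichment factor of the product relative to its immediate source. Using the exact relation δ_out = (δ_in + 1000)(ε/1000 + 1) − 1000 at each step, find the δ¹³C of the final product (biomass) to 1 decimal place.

step 1: δ = (4.40 + 1000)·(2.1/1000 + 1) − 1000 = 6.51 permil
step 2: δ = (6.51 + 1000)·(-19.5/1000 + 1) − 1000 = -13.12 permil
step 3: δ = (-13.12 + 1000)·(8.1/1000 + 1) − 1000 = -5.12 permil

-5.1 permil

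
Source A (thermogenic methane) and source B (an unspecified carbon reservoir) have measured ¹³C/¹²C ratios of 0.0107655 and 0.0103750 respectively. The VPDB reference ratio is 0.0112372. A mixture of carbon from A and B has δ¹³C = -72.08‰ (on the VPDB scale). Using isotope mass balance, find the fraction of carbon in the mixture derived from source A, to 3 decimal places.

δ_A = (0.0107655/0.0112372 − 1)×1000 = (0.958023 − 1)×1000 = -41.977‰
δ_B = (0.0103750/0.0112372 − 1)×1000 = (0.923273 − 1)×1000 = -76.727‰
f_A = (δ_mix − δ_B)/(δ_A − δ_B) = (-72.08 − (-76.727))/(-41.977 − (-76.727))
f_A = 4.647 / 34.751 = 0.1337

0.134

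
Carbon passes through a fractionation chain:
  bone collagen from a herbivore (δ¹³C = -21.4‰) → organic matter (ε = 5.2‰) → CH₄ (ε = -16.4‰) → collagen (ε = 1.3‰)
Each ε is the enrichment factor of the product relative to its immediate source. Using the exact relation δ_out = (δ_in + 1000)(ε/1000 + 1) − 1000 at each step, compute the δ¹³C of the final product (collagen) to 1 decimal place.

-31.2‰

step 1: δ = (-21.40 + 1000)·(5.2/1000 + 1) − 1000 = -16.31‰
step 2: δ = (-16.31 + 1000)·(-16.4/1000 + 1) − 1000 = -32.44‰
step 3: δ = (-32.44 + 1000)·(1.3/1000 + 1) − 1000 = -31.19‰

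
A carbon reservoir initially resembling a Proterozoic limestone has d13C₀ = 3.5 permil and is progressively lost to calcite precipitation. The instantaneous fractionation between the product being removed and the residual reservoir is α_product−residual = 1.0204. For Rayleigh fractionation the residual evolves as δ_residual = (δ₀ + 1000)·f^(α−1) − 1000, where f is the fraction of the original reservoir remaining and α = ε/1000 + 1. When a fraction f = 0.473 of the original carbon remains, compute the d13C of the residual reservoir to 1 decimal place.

-11.7 permil

Rayleigh residual: δ_res = (δ₀ + 1000)·f^(α−1) − 1000
α − 1 = 0.02040
f^(α−1) = 0.473^(0.02040) = 0.984843
δ_res = (3.5 + 1000) × 0.984843 − 1000 = 988.290 − 1000 = -11.71 permil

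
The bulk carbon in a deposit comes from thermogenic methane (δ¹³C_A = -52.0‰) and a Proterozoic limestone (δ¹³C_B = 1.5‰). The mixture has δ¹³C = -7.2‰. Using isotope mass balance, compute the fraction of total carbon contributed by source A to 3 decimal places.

δ_mix = f_A·δ_A + (1 − f_A)·δ_B  ⇒  f_A = (δ_mix − δ_B)/(δ_A − δ_B)
f_A = (-7.2 − (1.5)) / (-52.0 − (1.5))
f_A = -8.7 / -53.5 = 0.1626

0.163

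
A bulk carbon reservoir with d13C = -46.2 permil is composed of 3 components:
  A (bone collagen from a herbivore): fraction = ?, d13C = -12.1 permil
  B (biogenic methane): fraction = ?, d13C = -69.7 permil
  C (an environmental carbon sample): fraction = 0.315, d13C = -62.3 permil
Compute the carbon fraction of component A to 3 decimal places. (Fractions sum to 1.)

0.368

Let f_A and f_B be the unknown fractions; fractions sum to 1 so f_A + f_B = 0.685.
Mass balance: Σ fᵢ·δᵢ = δ_bulk ⇒ f_A·(-12.1) + f_B·(-69.7) = -46.2 − (-19.624) = -26.576
Substitute f_B = 0.685 − f_A:
f_A·(-12.1 − -69.7) = -26.576 − 0.685×(-69.7) = 21.169
f_A = 21.169 / 57.6 = 0.3675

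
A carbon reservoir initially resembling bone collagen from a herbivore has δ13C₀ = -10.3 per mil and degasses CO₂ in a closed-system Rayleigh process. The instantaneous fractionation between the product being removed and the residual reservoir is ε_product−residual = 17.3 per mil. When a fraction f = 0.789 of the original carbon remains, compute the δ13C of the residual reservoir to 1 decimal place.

-14.3 per mil

Rayleigh residual: δ_res = (δ₀ + 1000)·f^(α−1) − 1000
α = ε/1000 + 1 = 1.01730, so α − 1 = 0.01730
f^(α−1) = 0.789^(0.01730) = 0.995908
δ_res = (-10.3 + 1000) × 0.995908 − 1000 = 985.651 − 1000 = -14.35 per mil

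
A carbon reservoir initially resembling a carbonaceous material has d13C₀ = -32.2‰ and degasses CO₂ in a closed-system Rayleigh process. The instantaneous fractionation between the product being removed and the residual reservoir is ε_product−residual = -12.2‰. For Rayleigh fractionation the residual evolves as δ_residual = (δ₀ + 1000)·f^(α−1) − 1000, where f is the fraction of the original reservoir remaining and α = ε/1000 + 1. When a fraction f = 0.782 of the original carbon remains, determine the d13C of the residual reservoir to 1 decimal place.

-29.3‰

Rayleigh residual: δ_res = (δ₀ + 1000)·f^(α−1) − 1000
α = ε/1000 + 1 = 0.98780, so α − 1 = -0.01220
f^(α−1) = 0.782^(-0.01220) = 1.003004
δ_res = (-32.2 + 1000) × 1.003004 − 1000 = 970.708 − 1000 = -29.29‰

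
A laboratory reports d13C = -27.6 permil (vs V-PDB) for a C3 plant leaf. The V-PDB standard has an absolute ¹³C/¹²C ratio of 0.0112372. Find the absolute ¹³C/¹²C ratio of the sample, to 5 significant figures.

R_sample = R_standard × (d13C/1000 + 1)
R_sample = 0.0112372 × (-27.6/1000 + 1) = 0.0112372 × 0.972400
R_sample = 0.0109271

0.010927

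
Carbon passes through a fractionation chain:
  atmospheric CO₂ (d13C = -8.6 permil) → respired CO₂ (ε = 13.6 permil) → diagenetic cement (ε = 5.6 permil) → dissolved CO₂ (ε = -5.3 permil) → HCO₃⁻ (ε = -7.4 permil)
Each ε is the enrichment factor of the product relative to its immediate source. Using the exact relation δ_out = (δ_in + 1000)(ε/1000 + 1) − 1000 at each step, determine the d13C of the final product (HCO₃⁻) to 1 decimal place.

step 1: δ = (-8.60 + 1000)·(13.6/1000 + 1) − 1000 = 4.88 permil
step 2: δ = (4.88 + 1000)·(5.6/1000 + 1) − 1000 = 10.51 permil
step 3: δ = (10.51 + 1000)·(-5.3/1000 + 1) − 1000 = 5.15 permil
step 4: δ = (5.15 + 1000)·(-7.4/1000 + 1) − 1000 = -2.28 permil

-2.3 permil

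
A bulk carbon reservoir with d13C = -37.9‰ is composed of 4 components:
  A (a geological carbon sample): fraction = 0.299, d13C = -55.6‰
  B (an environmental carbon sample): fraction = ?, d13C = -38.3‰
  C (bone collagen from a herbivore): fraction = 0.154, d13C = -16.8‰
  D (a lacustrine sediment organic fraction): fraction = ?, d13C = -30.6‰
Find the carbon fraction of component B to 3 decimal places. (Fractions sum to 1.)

0.253

Let f_B and f_D be the unknown fractions; fractions sum to 1 so f_B + f_D = 0.547.
Mass balance: Σ fᵢ·δᵢ = δ_bulk ⇒ f_B·(-38.3) + f_D·(-30.6) = -37.9 − (-19.212) = -18.688
Substitute f_D = 0.547 − f_B:
f_B·(-38.3 − -30.6) = -18.688 − 0.547×(-30.6) = -1.950
f_B = -1.950 / -7.7 = 0.2533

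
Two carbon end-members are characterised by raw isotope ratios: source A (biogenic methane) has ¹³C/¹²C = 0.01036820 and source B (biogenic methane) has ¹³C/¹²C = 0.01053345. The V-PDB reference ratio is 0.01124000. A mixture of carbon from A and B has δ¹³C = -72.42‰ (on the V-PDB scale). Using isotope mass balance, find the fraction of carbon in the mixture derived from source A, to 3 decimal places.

δ_A = (0.01036820/0.01124000 − 1)×1000 = (0.922438 − 1)×1000 = -77.562‰
δ_B = (0.01053345/0.01124000 − 1)×1000 = (0.937140 − 1)×1000 = -62.860‰
f_A = (δ_mix − δ_B)/(δ_A − δ_B) = (-72.42 − (-62.860))/(-77.562 − (-62.860))
f_A = -9.560 / -14.702 = 0.6502

0.650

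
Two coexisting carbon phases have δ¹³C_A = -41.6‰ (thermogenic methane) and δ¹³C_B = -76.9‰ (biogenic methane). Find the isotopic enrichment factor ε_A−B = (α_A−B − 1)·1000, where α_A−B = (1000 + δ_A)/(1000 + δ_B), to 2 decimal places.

38.24‰

α_A−B = (1000 + -41.6) / (1000 + -76.9) = 958.4 / 923.1 = 1.038241
ε_A−B = (1.038241 − 1) × 1000 = 38.241‰
(The approximation ε ≈ δ_A − δ_B would give 35.3‰.)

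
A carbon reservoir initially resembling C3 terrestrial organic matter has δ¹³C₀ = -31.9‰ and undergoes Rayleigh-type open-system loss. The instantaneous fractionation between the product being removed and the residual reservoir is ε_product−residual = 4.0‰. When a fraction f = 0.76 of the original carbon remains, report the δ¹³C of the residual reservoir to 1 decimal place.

-33.0‰

Rayleigh residual: δ_res = (δ₀ + 1000)·f^(α−1) − 1000
α = ε/1000 + 1 = 1.00400, so α − 1 = 0.00400
f^(α−1) = 0.76^(0.00400) = 0.998903
δ_res = (-31.9 + 1000) × 0.998903 − 1000 = 967.038 − 1000 = -32.96‰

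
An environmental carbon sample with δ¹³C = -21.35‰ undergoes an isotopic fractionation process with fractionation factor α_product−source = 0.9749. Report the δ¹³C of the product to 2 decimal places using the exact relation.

δ_product = (δ_source + 1000)·α − 1000
δ_product = (-21.35 + 1000) × 0.9749 − 1000
δ_product = 954.086 − 1000 = -45.914‰

-45.91‰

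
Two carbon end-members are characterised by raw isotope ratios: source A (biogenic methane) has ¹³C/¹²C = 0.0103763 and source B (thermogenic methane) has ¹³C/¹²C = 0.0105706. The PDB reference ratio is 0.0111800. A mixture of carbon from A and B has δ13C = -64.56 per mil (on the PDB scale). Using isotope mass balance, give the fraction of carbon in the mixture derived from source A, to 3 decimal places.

δ_A = (0.0103763/0.0111800 − 1)×1000 = (0.928113 − 1)×1000 = -71.887 per mil
δ_B = (0.0105706/0.0111800 − 1)×1000 = (0.945492 − 1)×1000 = -54.508 per mil
f_A = (δ_mix − δ_B)/(δ_A − δ_B) = (-64.56 − (-54.508))/(-71.887 − (-54.508))
f_A = -10.052 / -17.379 = 0.5784

0.578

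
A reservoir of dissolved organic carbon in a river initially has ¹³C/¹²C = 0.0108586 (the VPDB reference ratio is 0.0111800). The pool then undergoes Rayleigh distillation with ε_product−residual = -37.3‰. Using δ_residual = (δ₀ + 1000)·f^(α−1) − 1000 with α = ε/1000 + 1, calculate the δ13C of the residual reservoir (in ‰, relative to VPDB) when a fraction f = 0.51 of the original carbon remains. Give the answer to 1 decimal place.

δ₀ = (0.0108586/0.0111800 − 1)×1000 = (0.971252 − 1)×1000 = -28.748‰
α − 1 = ε/1000 = -0.0373
f^(α−1) = 0.51^(-0.0373) = 1.025434
δ_res = (-28.748 + 1000) × 1.025434 − 1000 = 995.955 − 1000 = -4.05‰

-4.0‰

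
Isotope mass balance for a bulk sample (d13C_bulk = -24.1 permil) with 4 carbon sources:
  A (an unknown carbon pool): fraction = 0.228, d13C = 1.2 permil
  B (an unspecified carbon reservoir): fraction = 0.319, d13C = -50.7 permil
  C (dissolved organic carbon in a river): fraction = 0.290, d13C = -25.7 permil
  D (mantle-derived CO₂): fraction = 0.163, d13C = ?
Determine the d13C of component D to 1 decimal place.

Isotope mass balance: δ_bulk = Σ fᵢ·δᵢ.
-24.1 = 0.228×(1.2) + 0.319×(-50.7) + 0.290×(-25.7) + 0.163×δ_D
0.163·δ_D = -24.1 − (-23.353) = -0.747
δ_D = -0.747 / 0.163 = -4.58 permil

-4.6 permil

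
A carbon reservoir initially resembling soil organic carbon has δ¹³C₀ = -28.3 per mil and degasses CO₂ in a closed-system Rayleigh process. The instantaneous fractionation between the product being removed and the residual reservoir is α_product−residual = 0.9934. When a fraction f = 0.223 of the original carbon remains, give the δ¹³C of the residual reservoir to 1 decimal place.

Rayleigh residual: δ_res = (δ₀ + 1000)·f^(α−1) − 1000
α − 1 = -0.00660
f^(α−1) = 0.223^(-0.00660) = 1.009953
δ_res = (-28.3 + 1000) × 1.009953 − 1000 = 981.371 − 1000 = -18.63 per mil

-18.6 per mil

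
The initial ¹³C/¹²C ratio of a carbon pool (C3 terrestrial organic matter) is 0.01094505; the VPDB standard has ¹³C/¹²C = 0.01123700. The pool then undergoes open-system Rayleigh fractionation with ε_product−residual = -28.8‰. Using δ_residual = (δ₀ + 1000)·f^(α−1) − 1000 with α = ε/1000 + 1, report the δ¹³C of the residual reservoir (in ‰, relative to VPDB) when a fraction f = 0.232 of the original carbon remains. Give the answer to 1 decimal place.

δ₀ = (0.01094505/0.01123700 − 1)×1000 = (0.974019 − 1)×1000 = -25.981‰
α − 1 = ε/1000 = -0.0288
f^(α−1) = 0.232^(-0.0288) = 1.042975
δ_res = (-25.981 + 1000) × 1.042975 − 1000 = 1015.877 − 1000 = 15.88‰

15.9‰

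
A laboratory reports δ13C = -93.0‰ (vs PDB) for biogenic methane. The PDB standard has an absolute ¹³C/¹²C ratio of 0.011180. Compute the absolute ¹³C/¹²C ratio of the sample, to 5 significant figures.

0.010140

R_sample = R_standard × (δ13C/1000 + 1)
R_sample = 0.011180 × (-93.0/1000 + 1) = 0.011180 × 0.907000
R_sample = 0.0101403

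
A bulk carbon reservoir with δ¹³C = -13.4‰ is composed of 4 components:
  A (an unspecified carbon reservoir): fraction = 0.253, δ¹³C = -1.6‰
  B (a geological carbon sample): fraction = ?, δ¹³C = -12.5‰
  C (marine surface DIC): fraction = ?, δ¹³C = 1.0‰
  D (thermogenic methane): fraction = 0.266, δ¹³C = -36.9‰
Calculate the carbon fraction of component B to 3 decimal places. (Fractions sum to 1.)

Let f_B and f_C be the unknown fractions; fractions sum to 1 so f_B + f_C = 0.481.
Mass balance: Σ fᵢ·δᵢ = δ_bulk ⇒ f_B·(-12.5) + f_C·(1.0) = -13.4 − (-10.220) = -3.180
Substitute f_C = 0.481 − f_B:
f_B·(-12.5 − 1.0) = -3.180 − 0.481×(1.0) = -3.661
f_B = -3.661 / -13.5 = 0.2712

0.271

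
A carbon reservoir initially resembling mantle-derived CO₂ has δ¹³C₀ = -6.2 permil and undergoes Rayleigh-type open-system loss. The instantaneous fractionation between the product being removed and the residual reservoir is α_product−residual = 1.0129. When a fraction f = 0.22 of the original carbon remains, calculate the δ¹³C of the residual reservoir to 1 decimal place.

Rayleigh residual: δ_res = (δ₀ + 1000)·f^(α−1) − 1000
α − 1 = 0.01290
f^(α−1) = 0.22^(0.01290) = 0.980657
δ_res = (-6.2 + 1000) × 0.980657 − 1000 = 974.577 − 1000 = -25.42 permil

-25.4 permil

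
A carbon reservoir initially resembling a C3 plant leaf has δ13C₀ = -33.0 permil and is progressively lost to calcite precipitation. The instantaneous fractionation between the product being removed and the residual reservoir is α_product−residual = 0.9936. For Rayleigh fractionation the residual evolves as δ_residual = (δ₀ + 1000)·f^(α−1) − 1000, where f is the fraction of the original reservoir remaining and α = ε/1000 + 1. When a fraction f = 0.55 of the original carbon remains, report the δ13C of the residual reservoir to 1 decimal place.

-29.3 permil

Rayleigh residual: δ_res = (δ₀ + 1000)·f^(α−1) − 1000
α − 1 = -0.00640
f^(α−1) = 0.55^(-0.00640) = 1.003833
δ_res = (-33.0 + 1000) × 1.003833 − 1000 = 970.707 − 1000 = -29.29 permil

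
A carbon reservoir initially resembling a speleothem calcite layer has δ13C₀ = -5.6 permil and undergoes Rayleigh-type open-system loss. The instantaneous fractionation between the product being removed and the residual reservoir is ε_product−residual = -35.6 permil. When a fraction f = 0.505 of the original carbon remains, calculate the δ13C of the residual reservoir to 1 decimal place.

18.9 permil

Rayleigh residual: δ_res = (δ₀ + 1000)·f^(α−1) − 1000
α = ε/1000 + 1 = 0.96440, so α − 1 = -0.03560
f^(α−1) = 0.505^(-0.03560) = 1.024620
δ_res = (-5.6 + 1000) × 1.024620 − 1000 = 1018.882 − 1000 = 18.88 permil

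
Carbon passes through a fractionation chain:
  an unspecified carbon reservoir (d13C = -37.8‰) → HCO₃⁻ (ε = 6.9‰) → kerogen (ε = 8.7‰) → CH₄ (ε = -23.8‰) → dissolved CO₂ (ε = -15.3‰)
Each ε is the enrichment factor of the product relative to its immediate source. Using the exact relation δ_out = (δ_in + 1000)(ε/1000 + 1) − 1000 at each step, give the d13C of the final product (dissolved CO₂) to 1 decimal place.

-60.6‰

step 1: δ = (-37.80 + 1000)·(6.9/1000 + 1) − 1000 = -31.16‰
step 2: δ = (-31.16 + 1000)·(8.7/1000 + 1) − 1000 = -22.73‰
step 3: δ = (-22.73 + 1000)·(-23.8/1000 + 1) − 1000 = -45.99‰
step 4: δ = (-45.99 + 1000)·(-15.3/1000 + 1) − 1000 = -60.59‰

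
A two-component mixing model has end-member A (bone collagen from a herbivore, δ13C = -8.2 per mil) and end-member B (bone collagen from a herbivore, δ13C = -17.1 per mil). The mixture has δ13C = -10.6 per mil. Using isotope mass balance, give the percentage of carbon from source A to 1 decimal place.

δ_mix = f_A·δ_A + (1 − f_A)·δ_B  ⇒  f_A = (δ_mix − δ_B)/(δ_A − δ_B)
f_A = (-10.6 − (-17.1)) / (-8.2 − (-17.1))
f_A = 6.5 / 8.9 = 0.7303

73.0%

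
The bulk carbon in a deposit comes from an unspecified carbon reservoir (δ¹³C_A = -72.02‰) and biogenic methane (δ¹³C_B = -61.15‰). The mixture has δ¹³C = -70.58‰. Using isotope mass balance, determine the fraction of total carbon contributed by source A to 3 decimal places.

0.868

δ_mix = f_A·δ_A + (1 − f_A)·δ_B  ⇒  f_A = (δ_mix − δ_B)/(δ_A − δ_B)
f_A = (-70.58 − (-61.15)) / (-72.02 − (-61.15))
f_A = -9.43 / -10.87 = 0.8675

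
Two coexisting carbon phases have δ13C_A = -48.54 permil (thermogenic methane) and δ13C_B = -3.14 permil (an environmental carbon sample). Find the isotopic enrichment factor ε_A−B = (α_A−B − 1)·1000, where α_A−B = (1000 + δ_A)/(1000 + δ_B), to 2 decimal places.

α_A−B = (1000 + -48.54) / (1000 + -3.14) = 951.46 / 996.86 = 0.954457
ε_A−B = (0.954457 − 1) × 1000 = -45.543 permil
(The approximation ε ≈ δ_A − δ_B would give -45.40 permil.)

-45.54 permil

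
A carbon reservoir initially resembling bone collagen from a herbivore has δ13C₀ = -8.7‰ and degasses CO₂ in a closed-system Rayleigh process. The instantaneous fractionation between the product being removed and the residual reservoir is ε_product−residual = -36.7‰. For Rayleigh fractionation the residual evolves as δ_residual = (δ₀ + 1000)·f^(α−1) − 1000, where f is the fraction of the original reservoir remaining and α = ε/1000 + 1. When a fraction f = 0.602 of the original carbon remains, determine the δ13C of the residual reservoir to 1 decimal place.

Rayleigh residual: δ_res = (δ₀ + 1000)·f^(α−1) − 1000
α = ε/1000 + 1 = 0.96330, so α − 1 = -0.03670
f^(α−1) = 0.602^(-0.03670) = 1.018800
δ_res = (-8.7 + 1000) × 1.018800 − 1000 = 1009.936 − 1000 = 9.94‰

9.9‰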